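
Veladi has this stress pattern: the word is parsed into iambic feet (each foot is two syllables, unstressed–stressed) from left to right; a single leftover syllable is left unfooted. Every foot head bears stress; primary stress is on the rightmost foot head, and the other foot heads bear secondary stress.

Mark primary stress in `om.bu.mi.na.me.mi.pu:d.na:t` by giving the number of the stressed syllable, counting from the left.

Parse left to right into iambic (σˈσ) feet: (om.ˈbu) (mi.ˈna) (me.ˈmi) (pu:d.ˈna:t).
Foot heads (stressed positions): 2, 4, 6, 8.
End Rule Rightmost: primary stress on the rightmost head = syllable 8.
Primary stress: syllable 8 → om.bu.mi.na.me.mi.pu:d.ˈna:t.

8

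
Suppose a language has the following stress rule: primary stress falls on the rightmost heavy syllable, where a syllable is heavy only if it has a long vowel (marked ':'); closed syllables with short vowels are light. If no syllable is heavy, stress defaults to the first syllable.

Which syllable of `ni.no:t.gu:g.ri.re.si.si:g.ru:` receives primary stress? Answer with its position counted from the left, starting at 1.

Weights: 1 ni L, 2 no:t H, 3 gu:g H, 4 ri L, 5 re L, 6 si L, 7 si:g H, 8 ru: H.
Heavy syllables in the domain: 2, 3, 7, 8. The rightmost is syllable 8 (ru:).
Primary stress: syllable 8 → ni.no:t.gu:g.ri.re.si.si:g.ˈru:.

8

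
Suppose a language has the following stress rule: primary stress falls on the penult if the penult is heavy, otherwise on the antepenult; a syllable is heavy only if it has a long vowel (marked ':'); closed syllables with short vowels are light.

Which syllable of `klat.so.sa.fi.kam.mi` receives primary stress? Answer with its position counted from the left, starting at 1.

Weights: 4 fi L, 5 kam L, 6 mi L.
The penult (syllable 5, kam) is light, so stress falls on the antepenult (syllable 4, fi).
Primary stress: syllable 4 → klat.so.sa.ˈfi.kam.mi.

4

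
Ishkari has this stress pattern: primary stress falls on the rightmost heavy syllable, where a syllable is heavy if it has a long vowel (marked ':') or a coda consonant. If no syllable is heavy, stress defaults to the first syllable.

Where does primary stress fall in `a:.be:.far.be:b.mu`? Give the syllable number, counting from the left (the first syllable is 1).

4

Weights: 1 a: H, 2 be: H, 3 far H, 4 be:b H, 5 mu L.
Heavy syllables in the domain: 1, 2, 3, 4. The rightmost is syllable 4 (be:b).
Primary stress: syllable 4 → a:.be:.far.ˈbe:b.mu.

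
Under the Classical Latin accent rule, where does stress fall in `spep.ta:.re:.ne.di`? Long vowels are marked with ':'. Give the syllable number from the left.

3

Classical Latin: stress the penult if heavy (long vowel or closed), else the antepenult.
Weights: 3 re: H, 4 ne L, 5 di L.
The penult (syllable 4, ne) is light, so stress falls on the antepenult (syllable 3, re:).
Stress on syllable 3: spep.ta:.ˈre:.ne.di.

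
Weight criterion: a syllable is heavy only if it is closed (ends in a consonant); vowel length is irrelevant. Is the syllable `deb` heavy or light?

heavy

`deb`: short vowel, closed (coda /b/). Closed (coda /b/) → heavy.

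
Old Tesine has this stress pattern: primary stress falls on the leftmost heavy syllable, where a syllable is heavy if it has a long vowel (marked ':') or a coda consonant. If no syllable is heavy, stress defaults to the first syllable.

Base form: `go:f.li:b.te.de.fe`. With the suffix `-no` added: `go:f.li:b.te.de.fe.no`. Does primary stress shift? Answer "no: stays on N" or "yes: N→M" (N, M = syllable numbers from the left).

Base `go:f.li:b.te.de.fe` (5 syllables):
  Weights: 1 go:f H, 2 li:b H, 3 te L, 4 de L, 5 fe L.
  Heavy syllables in the domain: 1, 2. The leftmost is syllable 1 (go:f).
  → primary stress on syllable 1.
Suffixed `go:f.li:b.te.de.fe.no` (6 syllables):
  Weights: 1 go:f H, 2 li:b H, 3 te L, 4 de L, 5 fe L, 6 no L.
  Heavy syllables in the domain: 1, 2. The leftmost is syllable 1 (go:f).
  → primary stress on syllable 1.

no: stays on 1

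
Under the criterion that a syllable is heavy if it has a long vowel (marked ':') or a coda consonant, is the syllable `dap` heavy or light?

`dap`: short vowel, closed (coda /p/). Closed → heavy.

heavy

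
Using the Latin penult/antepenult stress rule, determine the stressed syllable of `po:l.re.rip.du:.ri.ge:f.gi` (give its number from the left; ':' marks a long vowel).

6

Classical Latin: stress the penult if heavy (long vowel or closed), else the antepenult.
Weights: 5 ri L, 6 ge:f H, 7 gi L.
The penult (syllable 6, ge:f) is heavy, so it takes stress.
Stress on syllable 6: po:l.re.rip.du:.ri.ˈge:f.gi.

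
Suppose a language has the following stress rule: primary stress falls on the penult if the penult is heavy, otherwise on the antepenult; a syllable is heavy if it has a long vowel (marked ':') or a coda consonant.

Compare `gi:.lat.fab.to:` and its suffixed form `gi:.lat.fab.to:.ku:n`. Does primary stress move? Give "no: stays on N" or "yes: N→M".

Base `gi:.lat.fab.to:` (4 syllables):
  Weights: 2 lat H, 3 fab H, 4 to: H.
  The penult (syllable 3, fab) is heavy, so it takes stress.
  → primary stress on syllable 3.
Suffixed `gi:.lat.fab.to:.ku:n` (5 syllables):
  Weights: 3 fab H, 4 to: H, 5 ku:n H.
  The penult (syllable 4, to:) is heavy, so it takes stress.
  → primary stress on syllable 4.

yes: 3→4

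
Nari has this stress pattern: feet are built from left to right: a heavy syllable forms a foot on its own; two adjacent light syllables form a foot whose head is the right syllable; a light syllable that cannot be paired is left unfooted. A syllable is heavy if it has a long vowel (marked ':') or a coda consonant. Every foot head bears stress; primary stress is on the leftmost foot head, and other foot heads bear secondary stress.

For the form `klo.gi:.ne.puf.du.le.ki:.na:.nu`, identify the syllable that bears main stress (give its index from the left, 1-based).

2

Weights: 1 klo L, 2 gi: H, 3 ne L, 4 puf H, 5 du L, 6 le L, 7 ki: H, 8 na: H, 9 nu L.
Parse left to right (heavy = foot alone; LL = one foot; stranded L unfooted): klo (ˈgi:) ne (ˈpuf) (du.ˈle) (ˈki:) (ˈna:) nu.
Foot heads: 2, 4, 6, 7, 8.
Primary stress on the leftmost head = syllable 2.
Primary stress: syllable 2 → klo.ˈgi:.ne.puf.du.le.ki:.na:.nu.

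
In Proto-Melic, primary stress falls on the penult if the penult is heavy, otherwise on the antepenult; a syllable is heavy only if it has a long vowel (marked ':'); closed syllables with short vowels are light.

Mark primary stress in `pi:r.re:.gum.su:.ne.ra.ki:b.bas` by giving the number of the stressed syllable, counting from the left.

7

Weights: 6 ra L, 7 ki:b H, 8 bas L.
The penult (syllable 7, ki:b) is heavy, so it takes stress.
Primary stress: syllable 7 → pi:r.re:.gum.su:.ne.ra.ˈki:b.bas.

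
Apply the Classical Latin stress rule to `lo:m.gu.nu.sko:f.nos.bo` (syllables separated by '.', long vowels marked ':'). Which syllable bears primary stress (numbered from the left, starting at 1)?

Classical Latin: stress the penult if heavy (long vowel or closed), else the antepenult.
Weights: 4 sko:f H, 5 nos H, 6 bo L.
The penult (syllable 5, nos) is heavy, so it takes stress.
Stress on syllable 5: lo:m.gu.nu.sko:f.ˈnos.bo.

5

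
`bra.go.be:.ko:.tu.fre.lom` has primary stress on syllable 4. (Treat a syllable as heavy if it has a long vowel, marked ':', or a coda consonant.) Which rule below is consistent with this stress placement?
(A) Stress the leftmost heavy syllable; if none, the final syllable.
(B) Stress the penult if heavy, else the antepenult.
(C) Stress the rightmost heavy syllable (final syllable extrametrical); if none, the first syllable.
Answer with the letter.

Rule A → syllable 3 (observed: 4).
Rule B → syllable 5 (observed: 4).
Rule C → syllable 4 ✓.

C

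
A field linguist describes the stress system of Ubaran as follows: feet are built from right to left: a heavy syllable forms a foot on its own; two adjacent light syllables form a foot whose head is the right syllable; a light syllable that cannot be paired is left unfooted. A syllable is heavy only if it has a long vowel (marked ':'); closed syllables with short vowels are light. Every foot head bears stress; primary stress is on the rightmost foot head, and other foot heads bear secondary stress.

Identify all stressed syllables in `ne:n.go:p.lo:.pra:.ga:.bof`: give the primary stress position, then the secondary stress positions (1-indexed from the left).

primary 5, secondary 1, 2, 3, 4

Weights: 1 ne:n H, 2 go:p H, 3 lo: H, 4 pra: H, 5 ga: H, 6 bof L.
Parse right to left (heavy = foot alone; LL = one foot; stranded L unfooted): (ˈne:n) (ˈgo:p) (ˈlo:) (ˈpra:) (ˈga:) bof.
Foot heads: 1, 2, 3, 4, 5.
Primary stress on the rightmost head = syllable 5.
Secondary stress on 1, 2, 3, 4: ˌne:n.ˌgo:p.ˌlo:.ˌpra:.ˈga:.bof.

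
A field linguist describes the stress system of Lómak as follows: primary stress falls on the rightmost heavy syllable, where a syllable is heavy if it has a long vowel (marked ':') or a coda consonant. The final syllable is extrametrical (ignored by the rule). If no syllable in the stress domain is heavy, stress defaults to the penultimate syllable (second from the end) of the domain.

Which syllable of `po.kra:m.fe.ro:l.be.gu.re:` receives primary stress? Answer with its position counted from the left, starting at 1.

The final syllable (7, re:) is extrametrical; the stress domain is syllables 1–6.
Weights: 1 po L, 2 kra:m H, 3 fe L, 4 ro:l H, 5 be L, 6 gu L.
Heavy syllables in the domain: 2, 4. The rightmost is syllable 4 (ro:l).
Primary stress: syllable 4 → po.kra:m.fe.ˈro:l.be.gu.re:.

4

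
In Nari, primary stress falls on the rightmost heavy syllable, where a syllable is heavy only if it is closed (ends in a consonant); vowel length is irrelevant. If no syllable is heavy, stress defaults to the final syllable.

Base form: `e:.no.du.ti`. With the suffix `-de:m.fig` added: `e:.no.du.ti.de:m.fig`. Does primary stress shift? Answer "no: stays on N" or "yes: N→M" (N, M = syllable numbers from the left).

Base `e:.no.du.ti` (4 syllables):
  Weights: 1 e: L, 2 no L, 3 du L, 4 ti L.
  No heavy syllable in the domain; default to the final syllable = syllable 4.
  → primary stress on syllable 4.
Suffixed `e:.no.du.ti.de:m.fig` (6 syllables):
  Weights: 1 e: L, 2 no L, 3 du L, 4 ti L, 5 de:m H, 6 fig H.
  Heavy syllables in the domain: 5, 6. The rightmost is syllable 6 (fig).
  → primary stress on syllable 6.

yes: 4→6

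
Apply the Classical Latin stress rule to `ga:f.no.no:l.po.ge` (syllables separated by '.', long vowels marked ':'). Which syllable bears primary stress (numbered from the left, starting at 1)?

3

Classical Latin: stress the penult if heavy (long vowel or closed), else the antepenult.
Weights: 3 no:l H, 4 po L, 5 ge L.
The penult (syllable 4, po) is light, so stress falls on the antepenult (syllable 3, no:l).
Stress on syllable 3: ga:f.no.ˈno:l.po.ge.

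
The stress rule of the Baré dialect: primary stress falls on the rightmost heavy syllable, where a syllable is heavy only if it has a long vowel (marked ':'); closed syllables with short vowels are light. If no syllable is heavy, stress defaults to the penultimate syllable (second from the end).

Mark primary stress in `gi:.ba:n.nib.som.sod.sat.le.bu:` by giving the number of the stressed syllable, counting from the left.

8

Weights: 1 gi: H, 2 ba:n H, 3 nib L, 4 som L, 5 sod L, 6 sat L, 7 le L, 8 bu: H.
Heavy syllables in the domain: 1, 2, 8. The rightmost is syllable 8 (bu:).
Primary stress: syllable 8 → gi:.ba:n.nib.som.sod.sat.le.ˈbu:.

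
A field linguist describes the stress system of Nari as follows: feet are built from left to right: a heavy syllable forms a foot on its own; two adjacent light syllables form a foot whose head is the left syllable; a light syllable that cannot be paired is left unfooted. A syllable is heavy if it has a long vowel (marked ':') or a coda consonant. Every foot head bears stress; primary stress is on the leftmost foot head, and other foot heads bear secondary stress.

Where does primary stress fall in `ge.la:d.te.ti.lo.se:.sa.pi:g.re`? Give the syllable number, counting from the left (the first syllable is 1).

Weights: 1 ge L, 2 la:d H, 3 te L, 4 ti L, 5 lo L, 6 se: H, 7 sa L, 8 pi:g H, 9 re L.
Parse left to right (heavy = foot alone; LL = one foot; stranded L unfooted): ge (ˈla:d) (ˈte.ti) lo (ˈse:) sa (ˈpi:g) re.
Foot heads: 2, 3, 6, 8.
Primary stress on the leftmost head = syllable 2.
Primary stress: syllable 2 → ge.ˈla:d.te.ti.lo.se:.sa.pi:g.re.

2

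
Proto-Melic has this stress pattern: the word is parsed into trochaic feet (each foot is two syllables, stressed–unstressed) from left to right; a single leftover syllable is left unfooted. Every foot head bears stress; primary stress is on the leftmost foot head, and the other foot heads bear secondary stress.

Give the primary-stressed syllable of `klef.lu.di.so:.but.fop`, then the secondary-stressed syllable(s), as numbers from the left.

Parse left to right into trochaic (ˈσσ) feet: (ˈklef.lu) (ˈdi.so:) (ˈbut.fop).
Foot heads (stressed positions): 1, 3, 5.
End Rule Leftmost: primary stress on the leftmost head = syllable 1.
Secondary stress on 3, 5: ˈklef.lu.ˌdi.so:.ˌbut.fop.

primary 1, secondary 3, 5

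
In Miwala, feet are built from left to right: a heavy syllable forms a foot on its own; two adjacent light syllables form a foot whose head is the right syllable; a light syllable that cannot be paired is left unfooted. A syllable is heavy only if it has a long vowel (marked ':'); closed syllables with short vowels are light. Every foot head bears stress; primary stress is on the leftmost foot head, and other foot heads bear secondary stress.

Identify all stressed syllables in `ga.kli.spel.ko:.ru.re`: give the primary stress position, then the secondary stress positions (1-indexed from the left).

Weights: 1 ga L, 2 kli L, 3 spel L, 4 ko: H, 5 ru L, 6 re L.
Parse left to right (heavy = foot alone; LL = one foot; stranded L unfooted): (ga.ˈkli) spel (ˈko:) (ru.ˈre).
Foot heads: 2, 4, 6.
Primary stress on the leftmost head = syllable 2.
Secondary stress on 4, 6: ga.ˈkli.spel.ˌko:.ru.ˌre.

primary 2, secondary 4, 6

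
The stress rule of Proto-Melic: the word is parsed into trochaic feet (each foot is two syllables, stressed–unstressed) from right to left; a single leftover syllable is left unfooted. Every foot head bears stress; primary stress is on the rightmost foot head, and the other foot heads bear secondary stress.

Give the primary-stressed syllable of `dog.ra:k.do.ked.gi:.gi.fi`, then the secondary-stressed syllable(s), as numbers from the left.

Parse right to left into trochaic (ˈσσ) feet: dog (ˈra:k.do) (ˈked.gi:) (ˈgi.fi). Syllable 1 is left unfooted.
Foot heads (stressed positions): 2, 4, 6.
End Rule Rightmost: primary stress on the rightmost head = syllable 6.
Secondary stress on 2, 4: dog.ˌra:k.do.ˌked.gi:.ˈgi.fi.

primary 6, secondary 2, 4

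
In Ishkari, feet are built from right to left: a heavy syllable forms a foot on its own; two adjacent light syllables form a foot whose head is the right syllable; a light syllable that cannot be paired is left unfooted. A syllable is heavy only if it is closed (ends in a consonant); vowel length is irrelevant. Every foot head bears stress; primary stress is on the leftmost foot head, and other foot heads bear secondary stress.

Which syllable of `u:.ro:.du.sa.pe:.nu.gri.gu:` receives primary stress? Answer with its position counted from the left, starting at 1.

2

Weights: 1 u: L, 2 ro: L, 3 du L, 4 sa L, 5 pe: L, 6 nu L, 7 gri L, 8 gu: L.
Parse right to left (heavy = foot alone; LL = one foot; stranded L unfooted): (u:.ˈro:) (du.ˈsa) (pe:.ˈnu) (gri.ˈgu:).
Foot heads: 2, 4, 6, 8.
Primary stress on the leftmost head = syllable 2.
Primary stress: syllable 2 → u:.ˈro:.du.sa.pe:.nu.gri.gu:.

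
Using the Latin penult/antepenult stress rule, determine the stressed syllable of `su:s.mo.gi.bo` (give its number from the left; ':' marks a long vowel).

Classical Latin: stress the penult if heavy (long vowel or closed), else the antepenult.
Weights: 2 mo L, 3 gi L, 4 bo L.
The penult (syllable 3, gi) is light, so stress falls on the antepenult (syllable 2, mo).
Stress on syllable 2: su:s.ˈmo.gi.bo.

2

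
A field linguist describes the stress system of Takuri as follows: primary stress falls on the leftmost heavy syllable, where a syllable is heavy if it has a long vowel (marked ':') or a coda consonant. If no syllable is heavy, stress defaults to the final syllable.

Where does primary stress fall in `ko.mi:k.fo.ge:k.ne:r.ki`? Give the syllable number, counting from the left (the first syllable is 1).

2

Weights: 1 ko L, 2 mi:k H, 3 fo L, 4 ge:k H, 5 ne:r H, 6 ki L.
Heavy syllables in the domain: 2, 4, 5. The leftmost is syllable 2 (mi:k).
Primary stress: syllable 2 → ko.ˈmi:k.fo.ge:k.ne:r.ki.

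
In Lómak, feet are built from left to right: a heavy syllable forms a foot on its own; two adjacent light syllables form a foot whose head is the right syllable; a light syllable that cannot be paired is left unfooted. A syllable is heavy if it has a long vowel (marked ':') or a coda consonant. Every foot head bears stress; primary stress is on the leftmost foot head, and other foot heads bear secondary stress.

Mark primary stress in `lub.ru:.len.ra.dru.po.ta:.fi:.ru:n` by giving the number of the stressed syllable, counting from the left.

1

Weights: 1 lub H, 2 ru: H, 3 len H, 4 ra L, 5 dru L, 6 po L, 7 ta: H, 8 fi: H, 9 ru:n H.
Parse left to right (heavy = foot alone; LL = one foot; stranded L unfooted): (ˈlub) (ˈru:) (ˈlen) (ra.ˈdru) po (ˈta:) (ˈfi:) (ˈru:n).
Foot heads: 1, 2, 3, 5, 7, 8, 9.
Primary stress on the leftmost head = syllable 1.
Primary stress: syllable 1 → ˈlub.ru:.len.ra.dru.po.ta:.fi:.ru:n.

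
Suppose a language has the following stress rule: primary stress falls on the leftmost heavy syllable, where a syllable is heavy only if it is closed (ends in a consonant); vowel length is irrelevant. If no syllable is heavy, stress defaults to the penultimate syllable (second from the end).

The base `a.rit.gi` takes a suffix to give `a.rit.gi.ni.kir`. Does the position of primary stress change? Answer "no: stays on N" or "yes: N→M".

Base `a.rit.gi` (3 syllables):
  Weights: 1 a L, 2 rit H, 3 gi L.
  Heavy syllables in the domain: 2. The leftmost is syllable 2 (rit).
  → primary stress on syllable 2.
Suffixed `a.rit.gi.ni.kir` (5 syllables):
  Weights: 1 a L, 2 rit H, 3 gi L, 4 ni L, 5 kir H.
  Heavy syllables in the domain: 2, 5. The leftmost is syllable 2 (rit).
  → primary stress on syllable 2.

no: stays on 2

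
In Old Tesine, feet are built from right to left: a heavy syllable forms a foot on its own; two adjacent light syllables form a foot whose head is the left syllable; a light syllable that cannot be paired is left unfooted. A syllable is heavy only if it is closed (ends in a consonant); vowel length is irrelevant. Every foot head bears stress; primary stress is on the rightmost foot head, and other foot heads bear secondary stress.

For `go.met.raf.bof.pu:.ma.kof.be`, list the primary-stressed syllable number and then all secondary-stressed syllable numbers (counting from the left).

Weights: 1 go L, 2 met H, 3 raf H, 4 bof H, 5 pu: L, 6 ma L, 7 kof H, 8 be L.
Parse right to left (heavy = foot alone; LL = one foot; stranded L unfooted): go (ˈmet) (ˈraf) (ˈbof) (ˈpu:.ma) (ˈkof) be.
Foot heads: 2, 3, 4, 5, 7.
Primary stress on the rightmost head = syllable 7.
Secondary stress on 2, 3, 4, 5: go.ˌmet.ˌraf.ˌbof.ˌpu:.ma.ˈkof.be.

primary 7, secondary 2, 3, 4, 5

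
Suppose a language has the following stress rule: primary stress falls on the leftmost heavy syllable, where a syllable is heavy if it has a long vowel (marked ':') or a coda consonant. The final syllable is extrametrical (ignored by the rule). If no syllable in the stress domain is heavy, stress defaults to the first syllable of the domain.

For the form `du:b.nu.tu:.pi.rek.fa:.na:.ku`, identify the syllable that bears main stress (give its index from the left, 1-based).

The final syllable (8, ku) is extrametrical; the stress domain is syllables 1–7.
Weights: 1 du:b H, 2 nu L, 3 tu: H, 4 pi L, 5 rek H, 6 fa: H, 7 na: H.
Heavy syllables in the domain: 1, 3, 5, 6, 7. The leftmost is syllable 1 (du:b).
Primary stress: syllable 1 → ˈdu:b.nu.tu:.pi.rek.fa:.na:.ku.

1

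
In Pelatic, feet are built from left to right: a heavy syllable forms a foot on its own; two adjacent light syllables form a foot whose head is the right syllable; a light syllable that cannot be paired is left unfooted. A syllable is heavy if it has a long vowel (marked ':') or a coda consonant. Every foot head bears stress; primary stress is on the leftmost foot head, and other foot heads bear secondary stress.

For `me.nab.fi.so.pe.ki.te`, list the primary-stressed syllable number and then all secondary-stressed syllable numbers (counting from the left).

Weights: 1 me L, 2 nab H, 3 fi L, 4 so L, 5 pe L, 6 ki L, 7 te L.
Parse left to right (heavy = foot alone; LL = one foot; stranded L unfooted): me (ˈnab) (fi.ˈso) (pe.ˈki) te.
Foot heads: 2, 4, 6.
Primary stress on the leftmost head = syllable 2.
Secondary stress on 4, 6: me.ˈnab.fi.ˌso.pe.ˌki.te.

primary 2, secondary 4, 6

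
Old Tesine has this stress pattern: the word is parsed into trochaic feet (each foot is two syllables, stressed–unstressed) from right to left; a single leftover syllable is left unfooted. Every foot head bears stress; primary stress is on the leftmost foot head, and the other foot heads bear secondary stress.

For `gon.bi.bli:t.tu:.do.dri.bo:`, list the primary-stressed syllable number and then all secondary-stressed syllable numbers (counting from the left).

Parse right to left into trochaic (ˈσσ) feet: gon (ˈbi.bli:t) (ˈtu:.do) (ˈdri.bo:). Syllable 1 is left unfooted.
Foot heads (stressed positions): 2, 4, 6.
End Rule Leftmost: primary stress on the leftmost head = syllable 2.
Secondary stress on 4, 6: gon.ˈbi.bli:t.ˌtu:.do.ˌdri.bo:.

primary 2, secondary 4, 6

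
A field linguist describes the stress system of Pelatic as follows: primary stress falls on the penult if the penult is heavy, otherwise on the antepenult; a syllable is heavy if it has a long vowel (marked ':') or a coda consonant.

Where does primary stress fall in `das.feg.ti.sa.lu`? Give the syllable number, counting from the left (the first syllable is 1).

3

Weights: 3 ti L, 4 sa L, 5 lu L.
The penult (syllable 4, sa) is light, so stress falls on the antepenult (syllable 3, ti).
Primary stress: syllable 3 → das.feg.ˈti.sa.lu.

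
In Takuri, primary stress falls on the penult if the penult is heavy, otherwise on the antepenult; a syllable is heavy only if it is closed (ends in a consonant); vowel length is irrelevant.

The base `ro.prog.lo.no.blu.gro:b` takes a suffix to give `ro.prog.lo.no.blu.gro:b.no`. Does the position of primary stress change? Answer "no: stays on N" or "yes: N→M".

yes: 4→6

Base `ro.prog.lo.no.blu.gro:b` (6 syllables):
  Weights: 4 no L, 5 blu L, 6 gro:b H.
  The penult (syllable 5, blu) is light, so stress falls on the antepenult (syllable 4, no).
  → primary stress on syllable 4.
Suffixed `ro.prog.lo.no.blu.gro:b.no` (7 syllables):
  Weights: 5 blu L, 6 gro:b H, 7 no L.
  The penult (syllable 6, gro:b) is heavy, so it takes stress.
  → primary stress on syllable 6.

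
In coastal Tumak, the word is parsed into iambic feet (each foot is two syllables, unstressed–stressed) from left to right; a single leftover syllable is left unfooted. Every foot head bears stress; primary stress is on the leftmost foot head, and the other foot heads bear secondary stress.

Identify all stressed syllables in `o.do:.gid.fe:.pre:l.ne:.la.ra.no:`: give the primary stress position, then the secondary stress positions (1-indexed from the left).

primary 2, secondary 4, 6, 8

Parse left to right into iambic (σˈσ) feet: (o.ˈdo:) (gid.ˈfe:) (pre:l.ˈne:) (la.ˈra) no:. Syllable 9 is left unfooted.
Foot heads (stressed positions): 2, 4, 6, 8.
End Rule Leftmost: primary stress on the leftmost head = syllable 2.
Secondary stress on 4, 6, 8: o.ˈdo:.gid.ˌfe:.pre:l.ˌne:.la.ˌra.no:.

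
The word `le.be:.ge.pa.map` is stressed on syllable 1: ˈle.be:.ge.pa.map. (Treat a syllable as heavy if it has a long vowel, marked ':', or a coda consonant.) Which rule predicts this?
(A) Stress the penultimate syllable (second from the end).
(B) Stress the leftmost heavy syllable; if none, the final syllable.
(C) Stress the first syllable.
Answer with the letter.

Rule A → syllable 4 (observed: 1).
Rule B → syllable 2 (observed: 1).
Rule C → syllable 1 ✓.

C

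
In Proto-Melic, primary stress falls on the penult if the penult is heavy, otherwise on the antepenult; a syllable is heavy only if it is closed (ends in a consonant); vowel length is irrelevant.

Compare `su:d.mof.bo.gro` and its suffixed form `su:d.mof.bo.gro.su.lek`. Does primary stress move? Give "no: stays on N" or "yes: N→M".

Base `su:d.mof.bo.gro` (4 syllables):
  Weights: 2 mof H, 3 bo L, 4 gro L.
  The penult (syllable 3, bo) is light, so stress falls on the antepenult (syllable 2, mof).
  → primary stress on syllable 2.
Suffixed `su:d.mof.bo.gro.su.lek` (6 syllables):
  Weights: 4 gro L, 5 su L, 6 lek H.
  The penult (syllable 5, su) is light, so stress falls on the antepenult (syllable 4, gro).
  → primary stress on syllable 4.

yes: 2→4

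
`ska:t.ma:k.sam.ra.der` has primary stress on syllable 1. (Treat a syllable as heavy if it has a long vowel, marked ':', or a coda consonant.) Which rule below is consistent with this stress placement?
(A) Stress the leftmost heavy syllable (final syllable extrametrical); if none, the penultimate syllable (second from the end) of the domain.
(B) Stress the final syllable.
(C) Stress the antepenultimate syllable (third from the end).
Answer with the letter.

A

Rule A → syllable 1 ✓.
Rule B → syllable 5 (observed: 1).
Rule C → syllable 3 (observed: 1).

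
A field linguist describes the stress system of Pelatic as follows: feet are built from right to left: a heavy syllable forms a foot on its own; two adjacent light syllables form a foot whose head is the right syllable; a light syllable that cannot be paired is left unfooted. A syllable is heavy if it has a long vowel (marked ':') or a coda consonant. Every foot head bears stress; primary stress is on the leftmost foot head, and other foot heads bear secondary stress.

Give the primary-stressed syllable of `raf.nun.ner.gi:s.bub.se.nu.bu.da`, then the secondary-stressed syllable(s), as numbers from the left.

Weights: 1 raf H, 2 nun H, 3 ner H, 4 gi:s H, 5 bub H, 6 se L, 7 nu L, 8 bu L, 9 da L.
Parse right to left (heavy = foot alone; LL = one foot; stranded L unfooted): (ˈraf) (ˈnun) (ˈner) (ˈgi:s) (ˈbub) (se.ˈnu) (bu.ˈda).
Foot heads: 1, 2, 3, 4, 5, 7, 9.
Primary stress on the leftmost head = syllable 1.
Secondary stress on 2, 3, 4, 5, 7, 9: ˈraf.ˌnun.ˌner.ˌgi:s.ˌbub.se.ˌnu.bu.ˌda.

primary 1, secondary 2, 3, 4, 5, 7, 9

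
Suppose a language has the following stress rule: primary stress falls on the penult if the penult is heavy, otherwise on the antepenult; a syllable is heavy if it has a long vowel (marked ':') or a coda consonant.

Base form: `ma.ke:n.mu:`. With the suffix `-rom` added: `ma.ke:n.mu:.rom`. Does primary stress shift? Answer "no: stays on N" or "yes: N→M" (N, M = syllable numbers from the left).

yes: 2→3

Base `ma.ke:n.mu:` (3 syllables):
  Weights: 1 ma L, 2 ke:n H, 3 mu: H.
  The penult (syllable 2, ke:n) is heavy, so it takes stress.
  → primary stress on syllable 2.
Suffixed `ma.ke:n.mu:.rom` (4 syllables):
  Weights: 2 ke:n H, 3 mu: H, 4 rom H.
  The penult (syllable 3, mu:) is heavy, so it takes stress.
  → primary stress on syllable 3.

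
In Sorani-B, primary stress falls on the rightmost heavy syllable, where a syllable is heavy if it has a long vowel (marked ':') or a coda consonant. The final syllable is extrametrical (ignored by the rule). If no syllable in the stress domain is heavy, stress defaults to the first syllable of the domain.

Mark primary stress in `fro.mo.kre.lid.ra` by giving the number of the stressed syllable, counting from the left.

4

The final syllable (5, ra) is extrametrical; the stress domain is syllables 1–4.
Weights: 1 fro L, 2 mo L, 3 kre L, 4 lid H.
Heavy syllables in the domain: 4. The rightmost is syllable 4 (lid).
Primary stress: syllable 4 → fro.mo.kre.ˈlid.ra.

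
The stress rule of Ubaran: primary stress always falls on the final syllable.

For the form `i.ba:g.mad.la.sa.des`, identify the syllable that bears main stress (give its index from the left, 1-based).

The word has 6 syllables; the final syllable is syllable 6 (des).
Primary stress: syllable 6 → i.ba:g.mad.la.sa.ˈdes.

6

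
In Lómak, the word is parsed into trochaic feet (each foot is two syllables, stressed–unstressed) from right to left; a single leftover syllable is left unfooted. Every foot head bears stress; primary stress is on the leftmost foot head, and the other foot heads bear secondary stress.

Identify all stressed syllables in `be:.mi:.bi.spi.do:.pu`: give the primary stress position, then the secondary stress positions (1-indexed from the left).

primary 1, secondary 3, 5

Parse right to left into trochaic (ˈσσ) feet: (ˈbe:.mi:) (ˈbi.spi) (ˈdo:.pu).
Foot heads (stressed positions): 1, 3, 5.
End Rule Leftmost: primary stress on the leftmost head = syllable 1.
Secondary stress on 3, 5: ˈbe:.mi:.ˌbi.spi.ˌdo:.pu.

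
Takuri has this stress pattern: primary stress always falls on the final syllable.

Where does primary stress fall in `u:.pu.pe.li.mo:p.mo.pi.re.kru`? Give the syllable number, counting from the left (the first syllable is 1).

The word has 9 syllables; the final syllable is syllable 9 (kru).
Primary stress: syllable 9 → u:.pu.pe.li.mo:p.mo.pi.re.ˈkru.

9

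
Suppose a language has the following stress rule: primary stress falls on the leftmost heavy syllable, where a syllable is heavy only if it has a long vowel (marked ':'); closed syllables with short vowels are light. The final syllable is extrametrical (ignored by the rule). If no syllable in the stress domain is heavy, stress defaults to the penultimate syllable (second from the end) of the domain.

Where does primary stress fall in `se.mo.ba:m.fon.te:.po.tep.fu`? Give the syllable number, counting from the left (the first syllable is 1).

3

The final syllable (8, fu) is extrametrical; the stress domain is syllables 1–7.
Weights: 1 se L, 2 mo L, 3 ba:m H, 4 fon L, 5 te: H, 6 po L, 7 tep L.
Heavy syllables in the domain: 3, 5. The leftmost is syllable 3 (ba:m).
Primary stress: syllable 3 → se.mo.ˈba:m.fon.te:.po.tep.fu.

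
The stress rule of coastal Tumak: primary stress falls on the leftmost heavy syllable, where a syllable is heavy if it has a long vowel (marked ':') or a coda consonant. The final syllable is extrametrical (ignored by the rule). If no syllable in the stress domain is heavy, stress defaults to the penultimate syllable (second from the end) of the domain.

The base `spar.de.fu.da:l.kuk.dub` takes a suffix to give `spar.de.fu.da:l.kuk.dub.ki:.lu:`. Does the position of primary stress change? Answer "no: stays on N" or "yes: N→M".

no: stays on 1

Base `spar.de.fu.da:l.kuk.dub` (6 syllables):
  The final syllable (6, dub) is extrametrical; the stress domain is syllables 1–5.
  Weights: 1 spar H, 2 de L, 3 fu L, 4 da:l H, 5 kuk H.
  Heavy syllables in the domain: 1, 4, 5. The leftmost is syllable 1 (spar).
  → primary stress on syllable 1.
Suffixed `spar.de.fu.da:l.kuk.dub.ki:.lu:` (8 syllables):
  The final syllable (8, lu:) is extrametrical; the stress domain is syllables 1–7.
  Weights: 1 spar H, 2 de L, 3 fu L, 4 da:l H, 5 kuk H, 6 dub H, 7 ki: H.
  Heavy syllables in the domain: 1, 4, 5, 6, 7. The leftmost is syllable 1 (spar).
  → primary stress on syllable 1.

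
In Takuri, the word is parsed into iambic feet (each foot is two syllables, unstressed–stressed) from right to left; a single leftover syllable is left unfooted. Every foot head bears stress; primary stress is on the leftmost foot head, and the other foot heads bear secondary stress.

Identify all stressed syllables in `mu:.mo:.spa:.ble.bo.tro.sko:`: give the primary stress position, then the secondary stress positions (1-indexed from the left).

primary 3, secondary 5, 7

Parse right to left into iambic (σˈσ) feet: mu: (mo:.ˈspa:) (ble.ˈbo) (tro.ˈsko:). Syllable 1 is left unfooted.
Foot heads (stressed positions): 3, 5, 7.
End Rule Leftmost: primary stress on the leftmost head = syllable 3.
Secondary stress on 5, 7: mu:.mo:.ˈspa:.ble.ˌbo.tro.ˌsko:.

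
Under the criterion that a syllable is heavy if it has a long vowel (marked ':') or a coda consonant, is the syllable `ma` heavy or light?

light

`ma`: short vowel, open (no coda). Short vowel, open → light.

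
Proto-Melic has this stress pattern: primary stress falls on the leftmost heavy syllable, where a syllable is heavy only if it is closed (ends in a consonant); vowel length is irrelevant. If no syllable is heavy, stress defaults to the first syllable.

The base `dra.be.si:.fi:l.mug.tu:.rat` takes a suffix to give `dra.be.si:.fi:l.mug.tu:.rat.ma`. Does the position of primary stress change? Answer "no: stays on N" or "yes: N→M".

no: stays on 4

Base `dra.be.si:.fi:l.mug.tu:.rat` (7 syllables):
  Weights: 1 dra L, 2 be L, 3 si: L, 4 fi:l H, 5 mug H, 6 tu: L, 7 rat H.
  Heavy syllables in the domain: 4, 5, 7. The leftmost is syllable 4 (fi:l).
  → primary stress on syllable 4.
Suffixed `dra.be.si:.fi:l.mug.tu:.rat.ma` (8 syllables):
  Weights: 1 dra L, 2 be L, 3 si: L, 4 fi:l H, 5 mug H, 6 tu: L, 7 rat H, 8 ma L.
  Heavy syllables in the domain: 4, 5, 7. The leftmost is syllable 4 (fi:l).
  → primary stress on syllable 4.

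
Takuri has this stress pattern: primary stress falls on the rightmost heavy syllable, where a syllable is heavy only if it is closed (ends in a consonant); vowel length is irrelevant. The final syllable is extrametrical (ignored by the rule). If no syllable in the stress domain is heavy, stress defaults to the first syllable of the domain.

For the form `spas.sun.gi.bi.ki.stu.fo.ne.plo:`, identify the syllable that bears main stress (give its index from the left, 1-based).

2

The final syllable (9, plo:) is extrametrical; the stress domain is syllables 1–8.
Weights: 1 spas H, 2 sun H, 3 gi L, 4 bi L, 5 ki L, 6 stu L, 7 fo L, 8 ne L.
Heavy syllables in the domain: 1, 2. The rightmost is syllable 2 (sun).
Primary stress: syllable 2 → spas.ˈsun.gi.bi.ki.stu.fo.ne.plo:.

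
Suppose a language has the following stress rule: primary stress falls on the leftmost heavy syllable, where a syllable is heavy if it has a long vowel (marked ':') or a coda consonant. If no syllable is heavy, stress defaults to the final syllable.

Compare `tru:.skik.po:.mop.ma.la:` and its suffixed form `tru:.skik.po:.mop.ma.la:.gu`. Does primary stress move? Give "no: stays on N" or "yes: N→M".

no: stays on 1

Base `tru:.skik.po:.mop.ma.la:` (6 syllables):
  Weights: 1 tru: H, 2 skik H, 3 po: H, 4 mop H, 5 ma L, 6 la: H.
  Heavy syllables in the domain: 1, 2, 3, 4, 6. The leftmost is syllable 1 (tru:).
  → primary stress on syllable 1.
Suffixed `tru:.skik.po:.mop.ma.la:.gu` (7 syllables):
  Weights: 1 tru: H, 2 skik H, 3 po: H, 4 mop H, 5 ma L, 6 la: H, 7 gu L.
  Heavy syllables in the domain: 1, 2, 3, 4, 6. The leftmost is syllable 1 (tru:).
  → primary stress on syllable 1.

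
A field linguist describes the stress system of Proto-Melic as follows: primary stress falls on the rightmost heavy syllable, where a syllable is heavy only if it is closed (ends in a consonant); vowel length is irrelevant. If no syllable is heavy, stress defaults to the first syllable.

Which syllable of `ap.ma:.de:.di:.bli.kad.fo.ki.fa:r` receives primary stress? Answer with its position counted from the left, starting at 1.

Weights: 1 ap H, 2 ma: L, 3 de: L, 4 di: L, 5 bli L, 6 kad H, 7 fo L, 8 ki L, 9 fa:r H.
Heavy syllables in the domain: 1, 6, 9. The rightmost is syllable 9 (fa:r).
Primary stress: syllable 9 → ap.ma:.de:.di:.bli.kad.fo.ki.ˈfa:r.

9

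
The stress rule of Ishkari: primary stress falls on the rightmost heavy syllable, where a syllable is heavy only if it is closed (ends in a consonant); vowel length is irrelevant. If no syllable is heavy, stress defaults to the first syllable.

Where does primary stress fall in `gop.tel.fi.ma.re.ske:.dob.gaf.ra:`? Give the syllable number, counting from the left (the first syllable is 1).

Weights: 1 gop H, 2 tel H, 3 fi L, 4 ma L, 5 re L, 6 ske: L, 7 dob H, 8 gaf H, 9 ra: L.
Heavy syllables in the domain: 1, 2, 7, 8. The rightmost is syllable 8 (gaf).
Primary stress: syllable 8 → gop.tel.fi.ma.re.ske:.dob.ˈgaf.ra:.

8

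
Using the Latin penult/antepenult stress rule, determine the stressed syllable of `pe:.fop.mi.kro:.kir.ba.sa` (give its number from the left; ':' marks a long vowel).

5

Classical Latin: stress the penult if heavy (long vowel or closed), else the antepenult.
Weights: 5 kir H, 6 ba L, 7 sa L.
The penult (syllable 6, ba) is light, so stress falls on the antepenult (syllable 5, kir).
Stress on syllable 5: pe:.fop.mi.kro:.ˈkir.ba.sa.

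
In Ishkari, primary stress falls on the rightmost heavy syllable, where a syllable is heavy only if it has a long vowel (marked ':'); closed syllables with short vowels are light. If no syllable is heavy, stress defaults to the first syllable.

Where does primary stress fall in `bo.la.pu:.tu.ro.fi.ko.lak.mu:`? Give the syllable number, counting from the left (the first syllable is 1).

Weights: 1 bo L, 2 la L, 3 pu: H, 4 tu L, 5 ro L, 6 fi L, 7 ko L, 8 lak L, 9 mu: H.
Heavy syllables in the domain: 3, 9. The rightmost is syllable 9 (mu:).
Primary stress: syllable 9 → bo.la.pu:.tu.ro.fi.ko.lak.ˈmu:.

9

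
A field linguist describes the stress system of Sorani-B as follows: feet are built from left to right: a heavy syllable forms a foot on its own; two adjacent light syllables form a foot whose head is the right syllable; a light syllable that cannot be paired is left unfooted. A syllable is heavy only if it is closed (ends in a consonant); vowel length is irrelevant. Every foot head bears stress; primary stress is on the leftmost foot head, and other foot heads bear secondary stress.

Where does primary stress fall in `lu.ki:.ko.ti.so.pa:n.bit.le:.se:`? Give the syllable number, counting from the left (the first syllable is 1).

Weights: 1 lu L, 2 ki: L, 3 ko L, 4 ti L, 5 so L, 6 pa:n H, 7 bit H, 8 le: L, 9 se: L.
Parse left to right (heavy = foot alone; LL = one foot; stranded L unfooted): (lu.ˈki:) (ko.ˈti) so (ˈpa:n) (ˈbit) (le:.ˈse:).
Foot heads: 2, 4, 6, 7, 9.
Primary stress on the leftmost head = syllable 2.
Primary stress: syllable 2 → lu.ˈki:.ko.ti.so.pa:n.bit.le:.se:.

2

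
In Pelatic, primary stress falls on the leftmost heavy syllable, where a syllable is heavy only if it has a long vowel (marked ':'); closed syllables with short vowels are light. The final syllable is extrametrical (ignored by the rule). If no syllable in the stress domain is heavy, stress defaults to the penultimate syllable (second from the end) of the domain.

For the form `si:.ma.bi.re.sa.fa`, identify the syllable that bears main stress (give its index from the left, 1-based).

1

The final syllable (6, fa) is extrametrical; the stress domain is syllables 1–5.
Weights: 1 si: H, 2 ma L, 3 bi L, 4 re L, 5 sa L.
Heavy syllables in the domain: 1. The leftmost is syllable 1 (si:).
Primary stress: syllable 1 → ˈsi:.ma.bi.re.sa.fa.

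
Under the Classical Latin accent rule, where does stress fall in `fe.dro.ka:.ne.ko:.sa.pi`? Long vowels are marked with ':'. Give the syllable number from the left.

5

Classical Latin: stress the penult if heavy (long vowel or closed), else the antepenult.
Weights: 5 ko: H, 6 sa L, 7 pi L.
The penult (syllable 6, sa) is light, so stress falls on the antepenult (syllable 5, ko:).
Stress on syllable 5: fe.dro.ka:.ne.ˈko:.sa.pi.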